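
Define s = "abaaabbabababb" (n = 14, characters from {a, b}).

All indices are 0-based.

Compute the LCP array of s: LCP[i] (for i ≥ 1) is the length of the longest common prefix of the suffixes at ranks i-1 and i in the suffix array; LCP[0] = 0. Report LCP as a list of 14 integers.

rank→(start, suffix):
  0 → (2, 'aaabbabababb')
  1 → (3, 'aabbabababb')
  2 → (0, 'abaaabbabababb')
  3 → (7, 'abababb')
  4 → (9, 'ababb')
  5 → (11, 'abb')
  6 → (4, 'abbabababb')
  7 → (13, 'b')
  8 → (1, 'baaabbabababb')
  9 → (6, 'babababb')
  10 → (8, 'bababb')
  11 → (10, 'babb')
  12 → (12, 'bb')
  13 → (5, 'bbabababb')

SA = [2, 3, 0, 7, 9, 11, 4, 13, 1, 6, 8, 10, 12, 5]
[i] adj suffixes → lcp
  [1] 2/3 → 2 ('aa')
  [2] 3/0 → 1 ('a')
  [3] 0/7 → 3 ('aba')
  [4] 7/9 → 4 ('abab')
  [5] 9/11 → 2 ('ab')
  [6] 11/4 → 3 ('abb')
  [7] 4/13 → 0 ('')
  [8] 13/1 → 1 ('b')
  [9] 1/6 → 2 ('ba')
  [10] 6/8 → 5 ('babab')
  [11] 8/10 → 3 ('bab')
  [12] 10/12 → 1 ('b')
  [13] 12/5 → 2 ('bb')

[0, 2, 1, 3, 4, 2, 3, 0, 1, 2, 5, 3, 1, 2]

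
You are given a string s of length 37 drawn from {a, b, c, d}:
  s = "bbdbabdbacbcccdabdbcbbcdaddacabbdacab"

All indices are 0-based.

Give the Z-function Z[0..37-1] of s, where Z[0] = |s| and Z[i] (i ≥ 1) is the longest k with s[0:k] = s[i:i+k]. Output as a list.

[37, 1, 0, 1, 0, 1, 0, 1, 0, 0, 1, 0, 0, 0, 0, 0, 1, 0, 1, 0, 2, 1, 0, 0, 0, 0, 0, 0, 0, 0, 3, 1, 0, 0, 0, 0, 1]

Z[0]=37
i=1: i≥r, start 0; Z[1]=1 scan→box=[1,2)
i=2: i≥r, start 0; Z[2]=0
i=3: i≥r, start 0; Z[3]=1 scan→box=[3,4)
i=4: i≥r, start 0; Z[4]=0
i=5: i≥r, start 0; Z[5]=1 scan→box=[5,6)
i=6: i≥r, start 0; Z[6]=0
i=7: i≥r, start 0; Z[7]=1 scan→box=[7,8)
i=8: i≥r, start 0; Z[8]=0
i=9: i≥r, start 0; Z[9]=0
i=10: i≥r, start 0; Z[10]=1 scan→box=[10,11)
i=11: i≥r, start 0; Z[11]=0
i=12: i≥r, start 0; Z[12]=0
i=13: i≥r, start 0; Z[13]=0
i=14: i≥r, start 0; Z[14]=0
i=15: i≥r, start 0; Z[15]=0
i=16: i≥r, start 0; Z[16]=1 scan→box=[16,17)
i=17: i≥r, start 0; Z[17]=0
i=18: i≥r, start 0; Z[18]=1 scan→box=[18,19)
i=19: i≥r, start 0; Z[19]=0
i=20: i≥r, start 0; Z[20]=2 scan→box=[20,22)
i=21: min(r-i=1, Z[1]=1)=1; Z[21]=1
i=22: i≥r, start 0; Z[22]=0
i=23: i≥r, start 0; Z[23]=0
i=24: i≥r, start 0; Z[24]=0
i=25: i≥r, start 0; Z[25]=0
i=26: i≥r, start 0; Z[26]=0
i=27: i≥r, start 0; Z[27]=0
i=28: i≥r, start 0; Z[28]=0
i=29: i≥r, start 0; Z[29]=0
i=30: i≥r, start 0; Z[30]=3 scan→box=[30,33)
i=31: min(r-i=2, Z[1]=1)=1; Z[31]=1
i=32: min(r-i=1, Z[2]=0)=0; Z[32]=0
i=33: i≥r, start 0; Z[33]=0
i=34: i≥r, start 0; Z[34]=0
i=35: i≥r, start 0; Z[35]=0
i=36: i≥r, start 0; Z[36]=1 scan→box=[36,37)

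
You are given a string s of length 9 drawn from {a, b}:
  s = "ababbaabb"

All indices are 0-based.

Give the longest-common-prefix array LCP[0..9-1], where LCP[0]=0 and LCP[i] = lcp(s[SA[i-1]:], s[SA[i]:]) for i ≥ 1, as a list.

[0, 1, 2, 3, 0, 1, 2, 1, 2]

rank | idx | suffix
   0 |   5 | aabb
   1 |   0 | ababbaabb
   2 |   6 | abb
   3 |   2 | abbaabb
   4 |   8 | b
   5 |   4 | baabb
   6 |   1 | babbaabb
   7 |   7 | bb
   8 |   3 | bbaabb

SA = [5, 0, 6, 2, 8, 4, 1, 7, 3]
i: (SA[i-1],SA[i]) lcp shared
  1: (5,0) 1 'a'
  2: (0,6) 2 'ab'
  3: (6,2) 3 'abb'
  4: (2,8) 0 ''
  5: (8,4) 1 'b'
  6: (4,1) 2 'ba'
  7: (1,7) 1 'b'
  8: (7,3) 2 'bb'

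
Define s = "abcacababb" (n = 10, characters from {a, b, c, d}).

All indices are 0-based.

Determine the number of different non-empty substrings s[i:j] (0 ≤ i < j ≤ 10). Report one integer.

sorted suffixes:
  #0 SA[0]=5  'ababb'
  #1 SA[1]=7  'abb'
  #2 SA[2]=0  'abcacababb'
  #3 SA[3]=3  'acababb'
  #4 SA[4]=9  'b'
  #5 SA[5]=6  'babb'
  #6 SA[6]=8  'bb'
  #7 SA[7]=1  'bcacababb'
  #8 SA[8]=4  'cababb'
  #9 SA[9]=2  'cacababb'

SA = [5, 7, 0, 3, 9, 6, 8, 1, 4, 2]
i: (SA[i-1],SA[i]) lcp shared
  1: (5,7) 2 'ab'
  2: (7,0) 2 'ab'
  3: (0,3) 1 'a'
  4: (3,9) 0 ''
  5: (9,6) 1 'b'
  6: (6,8) 1 'b'
  7: (8,1) 1 'b'
  8: (1,4) 0 ''
  9: (4,2) 2 'ca'

n(n+1)/2 = 10·11/2 = 55
Σ LCP = 0 + 2 + 2 + 1 + 0 + 1 + 1 + 1 + 0 + 2 = 10
distinct = 55 − 10 = 45

45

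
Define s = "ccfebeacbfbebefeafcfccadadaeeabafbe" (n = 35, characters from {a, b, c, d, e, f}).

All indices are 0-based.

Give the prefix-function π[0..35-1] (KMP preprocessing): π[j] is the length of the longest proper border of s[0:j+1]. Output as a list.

[0, 1, 0, 0, 0, 0, 0, 1, 0, 0, 0, 0, 0, 0, 0, 0, 0, 0, 1, 0, 1, 2, 0, 0, 0, 0, 0, 0, 0, 0, 0, 0, 0, 0, 0]

π[0] = 0
j=1 s[j]='c': π[1]=1 (border 'c')
j=2 s[j]='f': k: 1→0; π[2]=0 (border '')
j=3 s[j]='e': π[3]=0 (border '')
j=4 s[j]='b': π[4]=0 (border '')
j=5 s[j]='e': π[5]=0 (border '')
j=6 s[j]='a': π[6]=0 (border '')
j=7 s[j]='c': π[7]=1 (border 'c')
j=8 s[j]='b': k: 1→0; π[8]=0 (border '')
j=9 s[j]='f': π[9]=0 (border '')
j=10 s[j]='b': π[10]=0 (border '')
j=11 s[j]='e': π[11]=0 (border '')
j=12 s[j]='b': π[12]=0 (border '')
j=13 s[j]='e': π[13]=0 (border '')
j=14 s[j]='f': π[14]=0 (border '')
j=15 s[j]='e': π[15]=0 (border '')
j=16 s[j]='a': π[16]=0 (border '')
j=17 s[j]='f': π[17]=0 (border '')
j=18 s[j]='c': π[18]=1 (border 'c')
j=19 s[j]='f': k: 1→0; π[19]=0 (border '')
j=20 s[j]='c': π[20]=1 (border 'c')
j=21 s[j]='c': π[21]=2 (border 'cc')
j=22 s[j]='a': k: 2→1→0; π[22]=0 (border '')
j=23 s[j]='d': π[23]=0 (border '')
j=24 s[j]='a': π[24]=0 (border '')
j=25 s[j]='d': π[25]=0 (border '')
j=26 s[j]='a': π[26]=0 (border '')
j=27 s[j]='e': π[27]=0 (border '')
j=28 s[j]='e': π[28]=0 (border '')
j=29 s[j]='a': π[29]=0 (border '')
j=30 s[j]='b': π[30]=0 (border '')
j=31 s[j]='a': π[31]=0 (border '')
j=32 s[j]='f': π[32]=0 (border '')
j=33 s[j]='b': π[33]=0 (border '')
j=34 s[j]='e': π[34]=0 (border '')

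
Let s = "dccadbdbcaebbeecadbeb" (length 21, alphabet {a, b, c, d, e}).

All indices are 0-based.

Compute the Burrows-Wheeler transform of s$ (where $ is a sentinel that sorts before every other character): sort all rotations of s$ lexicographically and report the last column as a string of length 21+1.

bccceedddbcebdbaa$baeb

rank  rotation                last
    0  $dccadbdbcaebbeecadbeb  b
    1  adbdbcaebbeecadbeb$dcc  c
    2  adbeb$dccadbdbcaebbeec  c
    3  aebbeecadbeb$dccadbdbc  c
    4  b$dccadbdbcaebbeecadbe  e
    5  bbeecadbeb$dccadbdbcae  e
    6  bcaebbeecadbeb$dccadbd  d
    7  bdbcaebbeecadbeb$dccad  d
    8  beb$dccadbdbcaebbeecad  d
    9  beecadbeb$dccadbdbcaeb  b
   10  cadbdbcaebbeecadbeb$dc  c
   11  cadbeb$dccadbdbcaebbee  e
   12  caebbeecadbeb$dccadbdb  b
   13  ccadbdbcaebbeecadbeb$d  d
   14  dbcaebbeecadbeb$dccadb  b
   15  dbdbcaebbeecadbeb$dcca  a
   16  dbeb$dccadbdbcaebbeeca  a
   17  dccadbdbcaebbeecadbeb$  $
   18  eb$dccadbdbcaebbeecadb  b
   19  ebbeecadbeb$dccadbdbca  a
   20  ecadbeb$dccadbdbcaebbe  e
   21  eecadbeb$dccadbdbcaebb  b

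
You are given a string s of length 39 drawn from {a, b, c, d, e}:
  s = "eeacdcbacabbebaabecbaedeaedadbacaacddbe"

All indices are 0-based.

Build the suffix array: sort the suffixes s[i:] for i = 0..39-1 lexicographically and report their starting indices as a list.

rank→(start, suffix):
  0 → (14, 'aabecbaedeaedadbacaacddbe')
  1 → (32, 'aacddbe')
  2 → (9, 'abbebaabecbaedeaedadbacaacddbe')
  3 → (15, 'abecbaedeaedadbacaacddbe')
  4 → (30, 'acaacddbe')
  5 → (7, 'acabbebaabecbaedeaedadbacaacddbe')
  6 → (2, 'acdcbacabbebaabecbaedeaedadbacaacddbe')
  7 → (33, 'acddbe')
  8 → (27, 'adbacaacddbe')
  9 → (24, 'aedadbacaacddbe')
  10 → (20, 'aedeaedadbacaacddbe')
  11 → (13, 'baabecbaedeaedadbacaacddbe')
  12 → (29, 'bacaacddbe')
  13 → (6, 'bacabbebaabecbaedeaedadbacaacddbe')
  14 → (19, 'baedeaedadbacaacddbe')
  15 → (10, 'bbebaabecbaedeaedadbacaacddbe')
  16 → (37, 'be')
  17 → (11, 'bebaabecbaedeaedadbacaacddbe')
  18 → (16, 'becbaedeaedadbacaacddbe')
  19 → (31, 'caacddbe')
  20 → (8, 'cabbebaabecbaedeaedadbacaacddbe')
  21 → (5, 'cbacabbebaabecbaedeaedadbacaacddbe')
  22 → (18, 'cbaedeaedadbacaacddbe')
  23 → (3, 'cdcbacabbebaabecbaedeaedadbacaacddbe')
  24 → (34, 'cddbe')
  25 → (26, 'dadbacaacddbe')
  26 → (28, 'dbacaacddbe')
  27 → (36, 'dbe')
  28 → (4, 'dcbacabbebaabecbaedeaedadbacaacddbe')
  29 → (35, 'ddbe')
  30 → (22, 'deaedadbacaacddbe')
  31 → (38, 'e')
  32 → (1, 'eacdcbacabbebaabecbaedeaedadbacaacddbe')
  33 → (23, 'eaedadbacaacddbe')
  34 → (12, 'ebaabecbaedeaedadbacaacddbe')
  35 → (17, 'ecbaedeaedadbacaacddbe')
  36 → (25, 'edadbacaacddbe')
  37 → (21, 'edeaedadbacaacddbe')
  38 → (0, 'eeacdcbacabbebaabecbaedeaedadbacaacddbe')

[14, 32, 9, 15, 30, 7, 2, 33, 27, 24, 20, 13, 29, 6, 19, 10, 37, 11, 16, 31, 8, 5, 18, 3, 34, 26, 28, 36, 4, 35, 22, 38, 1, 23, 12, 17, 25, 21, 0]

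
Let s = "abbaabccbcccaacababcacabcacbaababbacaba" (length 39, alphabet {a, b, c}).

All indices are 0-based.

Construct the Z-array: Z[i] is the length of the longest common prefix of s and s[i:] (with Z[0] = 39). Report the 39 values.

[39, 0, 0, 1, 2, 0, 0, 0, 0, 0, 0, 0, 1, 1, 0, 2, 0, 2, 0, 0, 1, 0, 2, 0, 0, 1, 0, 0, 1, 2, 0, 4, 0, 0, 1, 0, 2, 0, 1]

Z[0]=39
i=1: i≥r, start 0; Z[1]=0
i=2: i≥r, start 0; Z[2]=0
i=3: i≥r, start 0; Z[3]=1 extend→box=[3,4)
i=4: i≥r, start 0; Z[4]=2 extend→box=[4,6)
i=5: min(r-i=1, Z[1]=0)=0; Z[5]=0
i=6: i≥r, start 0; Z[6]=0
i=7: i≥r, start 0; Z[7]=0
i=8: i≥r, start 0; Z[8]=0
i=9: i≥r, start 0; Z[9]=0
i=10: i≥r, start 0; Z[10]=0
i=11: i≥r, start 0; Z[11]=0
i=12: i≥r, start 0; Z[12]=1 extend→box=[12,13)
i=13: i≥r, start 0; Z[13]=1 extend→box=[13,14)
i=14: i≥r, start 0; Z[14]=0
i=15: i≥r, start 0; Z[15]=2 extend→box=[15,17)
i=16: min(r-i=1, Z[1]=0)=0; Z[16]=0
i=17: i≥r, start 0; Z[17]=2 extend→box=[17,19)
i=18: min(r-i=1, Z[1]=0)=0; Z[18]=0
i=19: i≥r, start 0; Z[19]=0
i=20: i≥r, start 0; Z[20]=1 extend→box=[20,21)
i=21: i≥r, start 0; Z[21]=0
i=22: i≥r, start 0; Z[22]=2 extend→box=[22,24)
i=23: min(r-i=1, Z[1]=0)=0; Z[23]=0
i=24: i≥r, start 0; Z[24]=0
i=25: i≥r, start 0; Z[25]=1 extend→box=[25,26)
i=26: i≥r, start 0; Z[26]=0
i=27: i≥r, start 0; Z[27]=0
i=28: i≥r, start 0; Z[28]=1 extend→box=[28,29)
i=29: i≥r, start 0; Z[29]=2 extend→box=[29,31)
i=30: min(r-i=1, Z[1]=0)=0; Z[30]=0
i=31: i≥r, start 0; Z[31]=4 extend→box=[31,35)
i=32: min(r-i=3, Z[1]=0)=0; Z[32]=0
i=33: min(r-i=2, Z[2]=0)=0; Z[33]=0
i=34: min(r-i=1, Z[3]=1)=1; Z[34]=1
i=35: i≥r, start 0; Z[35]=0
i=36: i≥r, start 0; Z[36]=2 extend→box=[36,38)
i=37: min(r-i=1, Z[1]=0)=0; Z[37]=0
i=38: i≥r, start 0; Z[38]=1 extend→box=[38,39)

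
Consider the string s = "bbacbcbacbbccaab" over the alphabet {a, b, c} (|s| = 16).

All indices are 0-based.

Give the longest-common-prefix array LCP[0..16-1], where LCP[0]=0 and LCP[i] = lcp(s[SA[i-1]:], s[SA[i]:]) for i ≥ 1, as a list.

[0, 1, 1, 3, 0, 1, 4, 1, 2, 1, 2, 0, 1, 2, 2, 1]

rank | idx | suffix
   0 |  13 | aab
   1 |  14 | ab
   2 |   7 | acbbccaab
   3 |   2 | acbcbacbbccaab
   4 |  15 | b
   5 |   6 | bacbbccaab
   6 |   1 | bacbcbacbbccaab
   7 |   0 | bbacbcbacbbccaab
   8 |   9 | bbccaab
   9 |   4 | bcbacbbccaab
  10 |  10 | bccaab
  11 |  12 | caab
  12 |   5 | cbacbbccaab
  13 |   8 | cbbccaab
  14 |   3 | cbcbacbbccaab
  15 |  11 | ccaab

SA = [13, 14, 7, 2, 15, 6, 1, 0, 9, 4, 10, 12, 5, 8, 3, 11]
[i] adj suffixes → lcp
  [1] 13/14 → 1 ('a')
  [2] 14/7 → 1 ('a')
  [3] 7/2 → 3 ('acb')
  [4] 2/15 → 0 ('')
  [5] 15/6 → 1 ('b')
  [6] 6/1 → 4 ('bacb')
  [7] 1/0 → 1 ('b')
  [8] 0/9 → 2 ('bb')
  [9] 9/4 → 1 ('b')
  [10] 4/10 → 2 ('bc')
  [11] 10/12 → 0 ('')
  [12] 12/5 → 1 ('c')
  [13] 5/8 → 2 ('cb')
  [14] 8/3 → 2 ('cb')
  [15] 3/11 → 1 ('c')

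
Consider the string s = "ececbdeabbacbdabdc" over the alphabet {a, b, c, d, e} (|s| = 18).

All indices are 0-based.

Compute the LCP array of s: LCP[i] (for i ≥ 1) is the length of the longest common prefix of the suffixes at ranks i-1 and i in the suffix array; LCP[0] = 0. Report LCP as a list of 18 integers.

[0, 2, 1, 0, 1, 1, 2, 2, 0, 1, 3, 1, 0, 1, 1, 0, 1, 2]

sorted suffixes:
  #0 SA[0]=7  'abbacbdabdc'
  #1 SA[1]=14  'abdc'
  #2 SA[2]=10  'acbdabdc'
  #3 SA[3]=9  'bacbdabdc'
  #4 SA[4]=8  'bbacbdabdc'
  #5 SA[5]=12  'bdabdc'
  #6 SA[6]=15  'bdc'
  #7 SA[7]=4  'bdeabbacbdabdc'
  #8 SA[8]=17  'c'
  #9 SA[9]=11  'cbdabdc'
  #10 SA[10]=3  'cbdeabbacbdabdc'
  #11 SA[11]=1  'cecbdeabbacbdabdc'
  #12 SA[12]=13  'dabdc'
  #13 SA[13]=16  'dc'
  #14 SA[14]=5  'deabbacbdabdc'
  #15 SA[15]=6  'eabbacbdabdc'
  #16 SA[16]=2  'ecbdeabbacbdabdc'
  #17 SA[17]=0  'ececbdeabbacbdabdc'

SA = [7, 14, 10, 9, 8, 12, 15, 4, 17, 11, 3, 1, 13, 16, 5, 6, 2, 0]
rank  pair      lcp
   1  s[7:],s[14:]  2  'ab'
   2  s[14:],s[10:]  1  'a'
   3  s[10:],s[9:]  0  ''
   4  s[9:],s[8:]  1  'b'
   5  s[8:],s[12:]  1  'b'
   6  s[12:],s[15:]  2  'bd'
   7  s[15:],s[4:]  2  'bd'
   8  s[4:],s[17:]  0  ''
   9  s[17:],s[11:]  1  'c'
  10  s[11:],s[3:]  3  'cbd'
  11  s[3:],s[1:]  1  'c'
  12  s[1:],s[13:]  0  ''
  13  s[13:],s[16:]  1  'd'
  14  s[16:],s[5:]  1  'd'
  15  s[5:],s[6:]  0  ''
  16  s[6:],s[2:]  1  'e'
  17  s[2:],s[0:]  2  'ec'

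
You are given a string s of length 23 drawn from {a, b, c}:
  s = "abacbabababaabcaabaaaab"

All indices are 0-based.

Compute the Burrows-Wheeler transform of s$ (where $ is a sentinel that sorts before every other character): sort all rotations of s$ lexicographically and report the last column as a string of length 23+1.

bbaacbaabbb$abaaaaacaaba

rank  rotation                  last
    0  $abacbabababaabcaabaaaab  b
    1  aaaab$abacbabababaabcaab  b
    2  aaab$abacbabababaabcaaba  a
    3  aab$abacbabababaabcaabaa  a
    4  aabaaaab$abacbabababaabc  c
    5  aabcaabaaaab$abacbababab  b
    6  ab$abacbabababaabcaabaaa  a
    7  abaaaab$abacbabababaabca  a
    8  abaabcaabaaaab$abacbabab  b
    9  ababaabcaabaaaab$abacbab  b
   10  abababaabcaabaaaab$abacb  b
   11  abacbabababaabcaabaaaab$  $
   12  abcaabaaaab$abacbabababa  a
   13  acbabababaabcaabaaaab$ab  b
   14  b$abacbabababaabcaabaaaa  a
   15  baaaab$abacbabababaabcaa  a
   16  baabcaabaaaab$abacbababa  a
   17  babaabcaabaaaab$abacbaba  a
   18  bababaabcaabaaaab$abacba  a
   19  babababaabcaabaaaab$abac  c
   20  bacbabababaabcaabaaaab$a  a
   21  bcaabaaaab$abacbabababaa  a
   22  caabaaaab$abacbabababaab  b
   23  cbabababaabcaabaaaab$aba  a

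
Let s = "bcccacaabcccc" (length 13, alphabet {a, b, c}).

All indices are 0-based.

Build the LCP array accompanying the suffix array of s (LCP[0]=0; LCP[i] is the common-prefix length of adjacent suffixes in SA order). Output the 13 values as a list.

[0, 1, 1, 0, 4, 0, 1, 2, 1, 2, 2, 3, 3]

rank | idx | suffix
   0 |   6 | aabcccc
   1 |   7 | abcccc
   2 |   4 | acaabcccc
   3 |   0 | bcccacaabcccc
   4 |   8 | bcccc
   5 |  12 | c
   6 |   5 | caabcccc
   7 |   3 | cacaabcccc
   8 |  11 | cc
   9 |   2 | ccacaabcccc
  10 |  10 | ccc
  11 |   1 | cccacaabcccc
  12 |   9 | cccc

SA = [6, 7, 4, 0, 8, 12, 5, 3, 11, 2, 10, 1, 9]
i: (SA[i-1],SA[i]) lcp shared
  1: (6,7) 1 'a'
  2: (7,4) 1 'a'
  3: (4,0) 0 ''
  4: (0,8) 4 'bccc'
  5: (8,12) 0 ''
  6: (12,5) 1 'c'
  7: (5,3) 2 'ca'
  8: (3,11) 1 'c'
  9: (11,2) 2 'cc'
  10: (2,10) 2 'cc'
  11: (10,1) 3 'ccc'
  12: (1,9) 3 'ccc'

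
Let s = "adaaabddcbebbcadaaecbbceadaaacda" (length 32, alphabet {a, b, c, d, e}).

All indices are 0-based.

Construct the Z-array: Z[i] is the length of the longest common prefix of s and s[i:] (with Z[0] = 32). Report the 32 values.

Z[0]=32
i=1: fresh scan; Z[1]=0
i=2: fresh scan; Z[2]=1 grow→box=[2,3)
i=3: fresh scan; Z[3]=1 grow→box=[3,4)
i=4: fresh scan; Z[4]=1 grow→box=[4,5)
i=5: fresh scan; Z[5]=0
i=6: fresh scan; Z[6]=0
i=7: fresh scan; Z[7]=0
i=8: fresh scan; Z[8]=0
i=9: fresh scan; Z[9]=0
i=10: fresh scan; Z[10]=0
i=11: fresh scan; Z[11]=0
i=12: fresh scan; Z[12]=0
i=13: fresh scan; Z[13]=0
i=14: fresh scan; Z[14]=4 grow→box=[14,18)
i=15: min(r-i=3, Z[1]=0)=0; Z[15]=0
i=16: min(r-i=2, Z[2]=1)=1; Z[16]=1
i=17: min(r-i=1, Z[3]=1)=1; Z[17]=1
i=18: fresh scan; Z[18]=0
i=19: fresh scan; Z[19]=0
i=20: fresh scan; Z[20]=0
i=21: fresh scan; Z[21]=0
i=22: fresh scan; Z[22]=0
i=23: fresh scan; Z[23]=0
i=24: fresh scan; Z[24]=5 grow→box=[24,29)
i=25: min(r-i=4, Z[1]=0)=0; Z[25]=0
i=26: min(r-i=3, Z[2]=1)=1; Z[26]=1
i=27: min(r-i=2, Z[3]=1)=1; Z[27]=1
i=28: min(r-i=1, Z[4]=1)=1; Z[28]=1
i=29: fresh scan; Z[29]=0
i=30: fresh scan; Z[30]=0
i=31: fresh scan; Z[31]=1 grow→box=[31,32)

[32, 0, 1, 1, 1, 0, 0, 0, 0, 0, 0, 0, 0, 0, 4, 0, 1, 1, 0, 0, 0, 0, 0, 0, 5, 0, 1, 1, 1, 0, 0, 1]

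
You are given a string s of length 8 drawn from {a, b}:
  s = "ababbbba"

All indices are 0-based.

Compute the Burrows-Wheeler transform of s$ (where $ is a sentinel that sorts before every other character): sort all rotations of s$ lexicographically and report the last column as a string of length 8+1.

rank  rotation   last
    0  $ababbbba  a
    1  a$ababbbb  b
    2  ababbbba$  $
    3  abbbba$ab  b
    4  ba$ababbb  b
    5  babbbba$a  a
    6  bba$ababb  b
    7  bbba$abab  b
    8  bbbba$aba  a

ab$bbabba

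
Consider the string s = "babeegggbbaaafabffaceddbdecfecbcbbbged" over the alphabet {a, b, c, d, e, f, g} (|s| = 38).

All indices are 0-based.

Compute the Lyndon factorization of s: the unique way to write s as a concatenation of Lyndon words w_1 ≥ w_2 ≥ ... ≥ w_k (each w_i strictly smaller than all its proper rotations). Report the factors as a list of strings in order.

emit factor 1: 'b' (i=0, period=1)
emit factor 2: 'abeegggbb' (i=1, period=9)
emit factor 3: 'aaafabffaceddbdecfecbcbbbged' (i=10, period=28)

["b", "abeegggbb", "aaafabffaceddbdecfecbcbbbged"]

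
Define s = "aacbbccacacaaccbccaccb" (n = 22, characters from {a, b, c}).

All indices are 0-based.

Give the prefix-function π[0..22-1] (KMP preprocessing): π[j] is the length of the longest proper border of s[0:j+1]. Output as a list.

[0, 1, 0, 0, 0, 0, 0, 1, 0, 1, 0, 1, 2, 3, 0, 0, 0, 0, 1, 0, 0, 0]

π[0] = 0
j=1 s[j]='a': π[1]=1 (border 'a')
j=2 s[j]='c': k: 1→0; π[2]=0 (border '')
j=3 s[j]='b': π[3]=0 (border '')
j=4 s[j]='b': π[4]=0 (border '')
j=5 s[j]='c': π[5]=0 (border '')
j=6 s[j]='c': π[6]=0 (border '')
j=7 s[j]='a': π[7]=1 (border 'a')
j=8 s[j]='c': k: 1→0; π[8]=0 (border '')
j=9 s[j]='a': π[9]=1 (border 'a')
j=10 s[j]='c': k: 1→0; π[10]=0 (border '')
j=11 s[j]='a': π[11]=1 (border 'a')
j=12 s[j]='a': π[12]=2 (border 'aa')
j=13 s[j]='c': π[13]=3 (border 'aac')
j=14 s[j]='c': k: 3→0; π[14]=0 (border '')
j=15 s[j]='b': π[15]=0 (border '')
j=16 s[j]='c': π[16]=0 (border '')
j=17 s[j]='c': π[17]=0 (border '')
j=18 s[j]='a': π[18]=1 (border 'a')
j=19 s[j]='c': k: 1→0; π[19]=0 (border '')
j=20 s[j]='c': π[20]=0 (border '')
j=21 s[j]='b': π[21]=0 (border '')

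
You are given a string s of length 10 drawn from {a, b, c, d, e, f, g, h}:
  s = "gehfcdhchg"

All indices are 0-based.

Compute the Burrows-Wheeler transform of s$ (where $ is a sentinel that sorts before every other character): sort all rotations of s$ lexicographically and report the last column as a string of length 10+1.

rank  rotation     last
    0  $gehfcdhchg  g
    1  cdhchg$gehf  f
    2  chg$gehfcdh  h
    3  dhchg$gehfc  c
    4  ehfcdhchg$g  g
    5  fcdhchg$geh  h
    6  g$gehfcdhch  h
    7  gehfcdhchg$  $
    8  hchg$gehfcd  d
    9  hfcdhchg$ge  e
   10  hg$gehfcdhc  c

gfhcghh$dec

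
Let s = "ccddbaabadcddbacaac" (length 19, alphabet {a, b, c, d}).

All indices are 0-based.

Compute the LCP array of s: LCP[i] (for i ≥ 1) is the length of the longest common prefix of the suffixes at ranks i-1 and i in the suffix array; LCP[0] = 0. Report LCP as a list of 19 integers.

[0, 2, 1, 1, 2, 1, 0, 2, 2, 0, 1, 1, 1, 5, 0, 3, 1, 1, 4]

rank→(start, suffix):
  0 → (5, 'aabadcddbacaac')
  1 → (16, 'aac')
  2 → (6, 'abadcddbacaac')
  3 → (17, 'ac')
  4 → (14, 'acaac')
  5 → (8, 'adcddbacaac')
  6 → (4, 'baabadcddbacaac')
  7 → (13, 'bacaac')
  8 → (7, 'badcddbacaac')
  9 → (18, 'c')
  10 → (15, 'caac')
  11 → (0, 'ccddbaabadcddbacaac')
  12 → (1, 'cddbaabadcddbacaac')
  13 → (10, 'cddbacaac')
  14 → (3, 'dbaabadcddbacaac')
  15 → (12, 'dbacaac')
  16 → (9, 'dcddbacaac')
  17 → (2, 'ddbaabadcddbacaac')
  18 → (11, 'ddbacaac')

SA = [5, 16, 6, 17, 14, 8, 4, 13, 7, 18, 15, 0, 1, 10, 3, 12, 9, 2, 11]
[i] adj suffixes → lcp
  [1] 5/16 → 2 ('aa')
  [2] 16/6 → 1 ('a')
  [3] 6/17 → 1 ('a')
  [4] 17/14 → 2 ('ac')
  [5] 14/8 → 1 ('a')
  [6] 8/4 → 0 ('')
  [7] 4/13 → 2 ('ba')
  [8] 13/7 → 2 ('ba')
  [9] 7/18 → 0 ('')
  [10] 18/15 → 1 ('c')
  [11] 15/0 → 1 ('c')
  [12] 0/1 → 1 ('c')
  [13] 1/10 → 5 ('cddba')
  [14] 10/3 → 0 ('')
  [15] 3/12 → 3 ('dba')
  [16] 12/9 → 1 ('d')
  [17] 9/2 → 1 ('d')
  [18] 2/11 → 4 ('ddba')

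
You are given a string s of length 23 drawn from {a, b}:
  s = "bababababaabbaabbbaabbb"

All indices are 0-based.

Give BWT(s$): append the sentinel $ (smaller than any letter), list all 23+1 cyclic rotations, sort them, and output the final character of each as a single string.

rank  rotation                  last
    0  $bababababaabbaabbbaabbb  b
    1  aabbaabbbaabbb$babababab  b
    2  aabbb$bababababaabbaabbb  b
    3  aabbbaabbb$bababababaabb  b
    4  abaabbaabbbaabbb$bababab  b
    5  ababaabbaabbbaabbb$babab  b
    6  abababaabbaabbbaabbb$bab  b
    7  ababababaabbaabbbaabbb$b  b
    8  abbaabbbaabbb$bababababa  a
    9  abbb$bababababaabbaabbba  a
   10  abbbaabbb$bababababaabba  a
   11  b$bababababaabbaabbbaabb  b
   12  baabbaabbbaabbb$babababa  a
   13  baabbb$bababababaabbaabb  b
   14  baabbbaabbb$bababababaab  b
   15  babaabbaabbbaabbb$bababa  a
   16  bababaabbaabbbaabbb$baba  a
   17  babababaabbaabbbaabbb$ba  a
   18  bababababaabbaabbbaabbb$  $
   19  bb$bababababaabbaabbbaab  b
   20  bbaabbb$bababababaabbaab  b
   21  bbaabbbaabbb$bababababaa  a
   22  bbb$bababababaabbaabbbaa  a
   23  bbbaabbb$bababababaabbaa  a

bbbbbbbbaaababbaaa$bbaaa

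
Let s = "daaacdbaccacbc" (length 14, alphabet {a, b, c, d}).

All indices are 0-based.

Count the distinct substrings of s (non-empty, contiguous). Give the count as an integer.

92

sorted suffixes:
  #0 SA[0]=1  'aaacdbaccacbc'
  #1 SA[1]=2  'aacdbaccacbc'
  #2 SA[2]=10  'acbc'
  #3 SA[3]=7  'accacbc'
  #4 SA[4]=3  'acdbaccacbc'
  #5 SA[5]=6  'baccacbc'
  #6 SA[6]=12  'bc'
  #7 SA[7]=13  'c'
  #8 SA[8]=9  'cacbc'
  #9 SA[9]=11  'cbc'
  #10 SA[10]=8  'ccacbc'
  #11 SA[11]=4  'cdbaccacbc'
  #12 SA[12]=0  'daaacdbaccacbc'
  #13 SA[13]=5  'dbaccacbc'

SA = [1, 2, 10, 7, 3, 6, 12, 13, 9, 11, 8, 4, 0, 5]
rank  pair      lcp
   1  s[1:],s[2:]  2  'aa'
   2  s[2:],s[10:]  1  'a'
   3  s[10:],s[7:]  2  'ac'
   4  s[7:],s[3:]  2  'ac'
   5  s[3:],s[6:]  0  ''
   6  s[6:],s[12:]  1  'b'
   7  s[12:],s[13:]  0  ''
   8  s[13:],s[9:]  1  'c'
   9  s[9:],s[11:]  1  'c'
  10  s[11:],s[8:]  1  'c'
  11  s[8:],s[4:]  1  'c'
  12  s[4:],s[0:]  0  ''
  13  s[0:],s[5:]  1  'd'

n(n+1)/2 = 14·15/2 = 105
Σ LCP = 0 + 2 + 1 + 2 + 2 + 0 + 1 + 0 + 1 + 1 + 1 + 1 + 0 + 1 = 13
distinct = 105 − 13 = 92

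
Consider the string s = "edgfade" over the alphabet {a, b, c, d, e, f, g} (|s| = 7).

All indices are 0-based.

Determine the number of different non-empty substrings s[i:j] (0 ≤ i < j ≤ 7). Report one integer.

rank→(start, suffix):
  0 → (4, 'ade')
  1 → (5, 'de')
  2 → (1, 'dgfade')
  3 → (6, 'e')
  4 → (0, 'edgfade')
  5 → (3, 'fade')
  6 → (2, 'gfade')

SA = [4, 5, 1, 6, 0, 3, 2]
[i] adj suffixes → lcp
  [1] 4/5 → 0 ('')
  [2] 5/1 → 1 ('d')
  [3] 1/6 → 0 ('')
  [4] 6/0 → 1 ('e')
  [5] 0/3 → 0 ('')
  [6] 3/2 → 0 ('')

n(n+1)/2 = 7·8/2 = 28
Σ LCP = 0 + 0 + 1 + 0 + 1 + 0 + 0 = 2
distinct = 28 − 2 = 26

26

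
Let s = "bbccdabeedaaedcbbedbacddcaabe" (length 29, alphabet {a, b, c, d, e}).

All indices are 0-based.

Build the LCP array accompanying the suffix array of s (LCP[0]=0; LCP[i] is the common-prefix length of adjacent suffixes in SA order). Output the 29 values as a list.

sorted suffixes:
  #0 SA[0]=25  'aabe'
  #1 SA[1]=10  'aaedcbbedbacddcaabe'
  #2 SA[2]=26  'abe'
  #3 SA[3]=5  'abeedaaedcbbedbacddcaabe'
  #4 SA[4]=20  'acddcaabe'
  #5 SA[5]=11  'aedcbbedbacddcaabe'
  #6 SA[6]=19  'bacddcaabe'
  #7 SA[7]=0  'bbccdabeedaaedcbbedbacddcaabe'
  #8 SA[8]=15  'bbedbacddcaabe'
  #9 SA[9]=1  'bccdabeedaaedcbbedbacddcaabe'
  #10 SA[10]=27  'be'
  #11 SA[11]=16  'bedbacddcaabe'
  #12 SA[12]=6  'beedaaedcbbedbacddcaabe'
  #13 SA[13]=24  'caabe'
  #14 SA[14]=14  'cbbedbacddcaabe'
  #15 SA[15]=2  'ccdabeedaaedcbbedbacddcaabe'
  #16 SA[16]=3  'cdabeedaaedcbbedbacddcaabe'
  #17 SA[17]=21  'cddcaabe'
  #18 SA[18]=9  'daaedcbbedbacddcaabe'
  #19 SA[19]=4  'dabeedaaedcbbedbacddcaabe'
  #20 SA[20]=18  'dbacddcaabe'
  #21 SA[21]=23  'dcaabe'
  #22 SA[22]=13  'dcbbedbacddcaabe'
  #23 SA[23]=22  'ddcaabe'
  #24 SA[24]=28  'e'
  #25 SA[25]=8  'edaaedcbbedbacddcaabe'
  #26 SA[26]=17  'edbacddcaabe'
  #27 SA[27]=12  'edcbbedbacddcaabe'
  #28 SA[28]=7  'eedaaedcbbedbacddcaabe'

SA = [25, 10, 26, 5, 20, 11, 19, 0, 15, 1, 27, 16, 6, 24, 14, 2, 3, 21, 9, 4, 18, 23, 13, 22, 28, 8, 17, 12, 7]
i: (SA[i-1],SA[i]) lcp shared
  1: (25,10) 2 'aa'
  2: (10,26) 1 'a'
  3: (26,5) 3 'abe'
  4: (5,20) 1 'a'
  5: (20,11) 1 'a'
  6: (11,19) 0 ''
  7: (19,0) 1 'b'
  8: (0,15) 2 'bb'
  9: (15,1) 1 'b'
  10: (1,27) 1 'b'
  11: (27,16) 2 'be'
  12: (16,6) 2 'be'
  13: (6,24) 0 ''
  14: (24,14) 1 'c'
  15: (14,2) 1 'c'
  16: (2,3) 1 'c'
  17: (3,21) 2 'cd'
  18: (21,9) 0 ''
  19: (9,4) 2 'da'
  20: (4,18) 1 'd'
  21: (18,23) 1 'd'
  22: (23,13) 2 'dc'
  23: (13,22) 1 'd'
  24: (22,28) 0 ''
  25: (28,8) 1 'e'
  26: (8,17) 2 'ed'
  27: (17,12) 2 'ed'
  28: (12,7) 1 'e'

[0, 2, 1, 3, 1, 1, 0, 1, 2, 1, 1, 2, 2, 0, 1, 1, 1, 2, 0, 2, 1, 1, 2, 1, 0, 1, 2, 2, 1]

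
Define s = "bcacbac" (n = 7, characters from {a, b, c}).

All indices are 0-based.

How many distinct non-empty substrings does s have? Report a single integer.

23

sorted suffixes:
  #0 SA[0]=5  'ac'
  #1 SA[1]=2  'acbac'
  #2 SA[2]=4  'bac'
  #3 SA[3]=0  'bcacbac'
  #4 SA[4]=6  'c'
  #5 SA[5]=1  'cacbac'
  #6 SA[6]=3  'cbac'

SA = [5, 2, 4, 0, 6, 1, 3]
rank  pair      lcp
   1  s[5:],s[2:]  2  'ac'
   2  s[2:],s[4:]  0  ''
   3  s[4:],s[0:]  1  'b'
   4  s[0:],s[6:]  0  ''
   5  s[6:],s[1:]  1  'c'
   6  s[1:],s[3:]  1  'c'

n(n+1)/2 = 7·8/2 = 28
Σ LCP = 0 + 2 + 0 + 1 + 0 + 1 + 1 = 5
distinct = 28 − 5 = 23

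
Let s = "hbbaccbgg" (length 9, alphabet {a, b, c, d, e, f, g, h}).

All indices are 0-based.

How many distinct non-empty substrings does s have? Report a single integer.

41

sorted suffixes:
  #0 SA[0]=3  'accbgg'
  #1 SA[1]=2  'baccbgg'
  #2 SA[2]=1  'bbaccbgg'
  #3 SA[3]=6  'bgg'
  #4 SA[4]=5  'cbgg'
  #5 SA[5]=4  'ccbgg'
  #6 SA[6]=8  'g'
  #7 SA[7]=7  'gg'
  #8 SA[8]=0  'hbbaccbgg'

SA = [3, 2, 1, 6, 5, 4, 8, 7, 0]
i: (SA[i-1],SA[i]) lcp shared
  1: (3,2) 0 ''
  2: (2,1) 1 'b'
  3: (1,6) 1 'b'
  4: (6,5) 0 ''
  5: (5,4) 1 'c'
  6: (4,8) 0 ''
  7: (8,7) 1 'g'
  8: (7,0) 0 ''

n(n+1)/2 = 9·10/2 = 45
Σ LCP = 0 + 0 + 1 + 1 + 0 + 1 + 0 + 1 + 0 = 4
distinct = 45 − 4 = 41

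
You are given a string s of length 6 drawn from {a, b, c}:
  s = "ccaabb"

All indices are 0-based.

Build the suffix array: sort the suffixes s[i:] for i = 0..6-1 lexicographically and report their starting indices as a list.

rank→(start, suffix):
  0 → (2, 'aabb')
  1 → (3, 'abb')
  2 → (5, 'b')
  3 → (4, 'bb')
  4 → (1, 'caabb')
  5 → (0, 'ccaabb')

[2, 3, 5, 4, 1, 0]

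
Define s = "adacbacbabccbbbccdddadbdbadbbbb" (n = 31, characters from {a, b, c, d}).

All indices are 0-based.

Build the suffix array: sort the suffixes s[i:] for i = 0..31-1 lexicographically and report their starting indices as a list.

[8, 5, 2, 0, 25, 20, 30, 7, 4, 24, 29, 28, 27, 12, 13, 9, 14, 22, 6, 3, 11, 10, 15, 16, 1, 19, 23, 26, 21, 18, 17]

rank→(start, suffix):
  0 → (8, 'abccbbbccdddadbdbadbbbb')
  1 → (5, 'acbabccbbbccdddadbdbadbbbb')
  2 → (2, 'acbacbabccbbbccdddadbdbadbbbb')
  3 → (0, 'adacbacbabccbbbccdddadbdbadbbbb')
  4 → (25, 'adbbbb')
  5 → (20, 'adbdbadbbbb')
  6 → (30, 'b')
  7 → (7, 'babccbbbccdddadbdbadbbbb')
  8 → (4, 'bacbabccbbbccdddadbdbadbbbb')
  9 → (24, 'badbbbb')
  10 → (29, 'bb')
  11 → (28, 'bbb')
  12 → (27, 'bbbb')
  13 → (12, 'bbbccdddadbdbadbbbb')
  14 → (13, 'bbccdddadbdbadbbbb')
  15 → (9, 'bccbbbccdddadbdbadbbbb')
  16 → (14, 'bccdddadbdbadbbbb')
  17 → (22, 'bdbadbbbb')
  18 → (6, 'cbabccbbbccdddadbdbadbbbb')
  19 → (3, 'cbacbabccbbbccdddadbdbadbbbb')
  20 → (11, 'cbbbccdddadbdbadbbbb')
  21 → (10, 'ccbbbccdddadbdbadbbbb')
  22 → (15, 'ccdddadbdbadbbbb')
  23 → (16, 'cdddadbdbadbbbb')
  24 → (1, 'dacbacbabccbbbccdddadbdbadbbbb')
  25 → (19, 'dadbdbadbbbb')
  26 → (23, 'dbadbbbb')
  27 → (26, 'dbbbb')
  28 → (21, 'dbdbadbbbb')
  29 → (18, 'ddadbdbadbbbb')
  30 → (17, 'dddadbdbadbbbb')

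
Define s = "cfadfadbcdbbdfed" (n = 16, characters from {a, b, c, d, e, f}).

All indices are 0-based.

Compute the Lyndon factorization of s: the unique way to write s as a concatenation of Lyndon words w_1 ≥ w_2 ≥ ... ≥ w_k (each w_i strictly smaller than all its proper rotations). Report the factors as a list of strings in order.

emit factor 1: 'cf' (i=0, period=2)
emit factor 2: 'adf' (i=2, period=3)
emit factor 3: 'adbcdbbdfed' (i=5, period=11)

["cf", "adf", "adbcdbbdfed"]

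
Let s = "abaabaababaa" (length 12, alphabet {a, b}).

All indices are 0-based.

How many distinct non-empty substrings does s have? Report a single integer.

47

rank | idx | suffix
   0 |  11 | a
   1 |  10 | aa
   2 |   2 | aabaababaa
   3 |   5 | aababaa
   4 |   8 | abaa
   5 |   0 | abaabaababaa
   6 |   3 | abaababaa
   7 |   6 | ababaa
   8 |   9 | baa
   9 |   1 | baabaababaa
  10 |   4 | baababaa
  11 |   7 | babaa

SA = [11, 10, 2, 5, 8, 0, 3, 6, 9, 1, 4, 7]
rank  pair      lcp
   1  s[11:],s[10:]  1  'a'
   2  s[10:],s[2:]  2  'aa'
   3  s[2:],s[5:]  4  'aaba'
   4  s[5:],s[8:]  1  'a'
   5  s[8:],s[0:]  4  'abaa'
   6  s[0:],s[3:]  6  'abaaba'
   7  s[3:],s[6:]  3  'aba'
   8  s[6:],s[9:]  0  ''
   9  s[9:],s[1:]  3  'baa'
  10  s[1:],s[4:]  5  'baaba'
  11  s[4:],s[7:]  2  'ba'

n(n+1)/2 = 12·13/2 = 78
Σ LCP = 0 + 1 + 2 + 4 + 1 + 4 + 6 + 3 + 0 + 3 + 5 + 2 = 31
distinct = 78 − 31 = 47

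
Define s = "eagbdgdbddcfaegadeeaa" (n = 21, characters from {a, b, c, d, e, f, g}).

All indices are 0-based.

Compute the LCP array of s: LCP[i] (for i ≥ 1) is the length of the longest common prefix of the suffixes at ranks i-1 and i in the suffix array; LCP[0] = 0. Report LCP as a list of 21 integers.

[0, 1, 1, 1, 1, 0, 2, 0, 0, 1, 1, 1, 1, 0, 2, 1, 1, 0, 0, 1, 1]

rank | idx | suffix
   0 |  20 | a
   1 |  19 | aa
   2 |  15 | adeeaa
   3 |  12 | aegadeeaa
   4 |   1 | agbdgdbddcfaegadeeaa
   5 |   7 | bddcfaegadeeaa
   6 |   3 | bdgdbddcfaegadeeaa
   7 |  10 | cfaegadeeaa
   8 |   6 | dbddcfaegadeeaa
   9 |   9 | dcfaegadeeaa
  10 |   8 | ddcfaegadeeaa
  11 |  16 | deeaa
  12 |   4 | dgdbddcfaegadeeaa
  13 |  18 | eaa
  14 |   0 | eagbdgdbddcfaegadeeaa
  15 |  17 | eeaa
  16 |  13 | egadeeaa
  17 |  11 | faegadeeaa
  18 |  14 | gadeeaa
  19 |   2 | gbdgdbddcfaegadeeaa
  20 |   5 | gdbddcfaegadeeaa

SA = [20, 19, 15, 12, 1, 7, 3, 10, 6, 9, 8, 16, 4, 18, 0, 17, 13, 11, 14, 2, 5]
rank  pair      lcp
   1  s[20:],s[19:]  1  'a'
   2  s[19:],s[15:]  1  'a'
   3  s[15:],s[12:]  1  'a'
   4  s[12:],s[1:]  1  'a'
   5  s[1:],s[7:]  0  ''
   6  s[7:],s[3:]  2  'bd'
   7  s[3:],s[10:]  0  ''
   8  s[10:],s[6:]  0  ''
   9  s[6:],s[9:]  1  'd'
  10  s[9:],s[8:]  1  'd'
  11  s[8:],s[16:]  1  'd'
  12  s[16:],s[4:]  1  'd'
  13  s[4:],s[18:]  0  ''
  14  s[18:],s[0:]  2  'ea'
  15  s[0:],s[17:]  1  'e'
  16  s[17:],s[13:]  1  'e'
  17  s[13:],s[11:]  0  ''
  18  s[11:],s[14:]  0  ''
  19  s[14:],s[2:]  1  'g'
  20  s[2:],s[5:]  1  'g'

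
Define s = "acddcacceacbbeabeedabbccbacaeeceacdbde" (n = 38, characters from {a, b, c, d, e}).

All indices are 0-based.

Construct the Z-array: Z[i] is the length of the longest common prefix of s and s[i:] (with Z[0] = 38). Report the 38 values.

Z[0]=38
i=1: fresh scan; Z[1]=0
i=2: fresh scan; Z[2]=0
i=3: fresh scan; Z[3]=0
i=4: fresh scan; Z[4]=0
i=5: fresh scan; Z[5]=2 scan→box=[5,7)
i=6: min(r-i=1, Z[1]=0)=0; Z[6]=0
i=7: fresh scan; Z[7]=0
i=8: fresh scan; Z[8]=0
i=9: fresh scan; Z[9]=2 scan→box=[9,11)
i=10: min(r-i=1, Z[1]=0)=0; Z[10]=0
i=11: fresh scan; Z[11]=0
i=12: fresh scan; Z[12]=0
i=13: fresh scan; Z[13]=0
i=14: fresh scan; Z[14]=1 scan→box=[14,15)
i=15: fresh scan; Z[15]=0
i=16: fresh scan; Z[16]=0
i=17: fresh scan; Z[17]=0
i=18: fresh scan; Z[18]=0
i=19: fresh scan; Z[19]=1 scan→box=[19,20)
i=20: fresh scan; Z[20]=0
i=21: fresh scan; Z[21]=0
i=22: fresh scan; Z[22]=0
i=23: fresh scan; Z[23]=0
i=24: fresh scan; Z[24]=0
i=25: fresh scan; Z[25]=2 scan→box=[25,27)
i=26: min(r-i=1, Z[1]=0)=0; Z[26]=0
i=27: fresh scan; Z[27]=1 scan→box=[27,28)
i=28: fresh scan; Z[28]=0
i=29: fresh scan; Z[29]=0
i=30: fresh scan; Z[30]=0
i=31: fresh scan; Z[31]=0
i=32: fresh scan; Z[32]=3 scan→box=[32,35)
i=33: min(r-i=2, Z[1]=0)=0; Z[33]=0
i=34: min(r-i=1, Z[2]=0)=0; Z[34]=0
i=35: fresh scan; Z[35]=0
i=36: fresh scan; Z[36]=0
i=37: fresh scan; Z[37]=0

[38, 0, 0, 0, 0, 2, 0, 0, 0, 2, 0, 0, 0, 0, 1, 0, 0, 0, 0, 1, 0, 0, 0, 0, 0, 2, 0, 1, 0, 0, 0, 0, 3, 0, 0, 0, 0, 0]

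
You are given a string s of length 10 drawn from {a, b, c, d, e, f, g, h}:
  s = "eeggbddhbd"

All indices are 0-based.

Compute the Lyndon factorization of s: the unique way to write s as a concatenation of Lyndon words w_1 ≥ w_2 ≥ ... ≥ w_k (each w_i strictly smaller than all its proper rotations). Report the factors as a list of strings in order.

emit factor 1: 'eegg' (i=0, period=4)
emit factor 2: 'bddh' (i=4, period=4)
emit factor 3: 'bd' (i=8, period=2)

["eegg", "bddh", "bd"]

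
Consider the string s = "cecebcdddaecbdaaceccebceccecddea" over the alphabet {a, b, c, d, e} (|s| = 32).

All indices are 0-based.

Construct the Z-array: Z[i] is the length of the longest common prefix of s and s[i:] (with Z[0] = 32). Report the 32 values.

Z[0]=32
i=1: outside box; Z[1]=0
i=2: outside box; Z[2]=2 scan→box=[2,4)
i=3: min(r-i=1, Z[1]=0)=0; Z[3]=0
i=4: outside box; Z[4]=0
i=5: outside box; Z[5]=1 scan→box=[5,6)
i=6: outside box; Z[6]=0
i=7: outside box; Z[7]=0
i=8: outside box; Z[8]=0
i=9: outside box; Z[9]=0
i=10: outside box; Z[10]=0
i=11: outside box; Z[11]=1 scan→box=[11,12)
i=12: outside box; Z[12]=0
i=13: outside box; Z[13]=0
i=14: outside box; Z[14]=0
i=15: outside box; Z[15]=0
i=16: outside box; Z[16]=3 scan→box=[16,19)
i=17: min(r-i=2, Z[1]=0)=0; Z[17]=0
i=18: min(r-i=1, Z[2]=2)=1; Z[18]=1
i=19: outside box; Z[19]=2 scan→box=[19,21)
i=20: min(r-i=1, Z[1]=0)=0; Z[20]=0
i=21: outside box; Z[21]=0
i=22: outside box; Z[22]=3 scan→box=[22,25)
i=23: min(r-i=2, Z[1]=0)=0; Z[23]=0
i=24: min(r-i=1, Z[2]=2)=1; Z[24]=1
i=25: outside box; Z[25]=3 scan→box=[25,28)
i=26: min(r-i=2, Z[1]=0)=0; Z[26]=0
i=27: min(r-i=1, Z[2]=2)=1; Z[27]=1
i=28: outside box; Z[28]=0
i=29: outside box; Z[29]=0
i=30: outside box; Z[30]=0
i=31: outside box; Z[31]=0

[32, 0, 2, 0, 0, 1, 0, 0, 0, 0, 0, 1, 0, 0, 0, 0, 3, 0, 1, 2, 0, 0, 3, 0, 1, 3, 0, 1, 0, 0, 0, 0]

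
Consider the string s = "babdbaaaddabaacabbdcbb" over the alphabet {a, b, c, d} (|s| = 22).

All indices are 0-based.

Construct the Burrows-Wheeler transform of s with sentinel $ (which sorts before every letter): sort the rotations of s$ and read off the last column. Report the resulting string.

bbbadcbaabda$caabaddbba

rank  rotation                 last
    0  $babdbaaaddabaacabbdcbb  b
    1  aaaddabaacabbdcbb$babdb  b
    2  aacabbdcbb$babdbaaaddab  b
    3  aaddabaacabbdcbb$babdba  a
    4  abaacabbdcbb$babdbaaadd  d
    5  abbdcbb$babdbaaaddabaac  c
    6  abdbaaaddabaacabbdcbb$b  b
    7  acabbdcbb$babdbaaaddaba  a
    8  addabaacabbdcbb$babdbaa  a
    9  b$babdbaaaddabaacabbdcb  b
   10  baaaddabaacabbdcbb$babd  d
   11  baacabbdcbb$babdbaaadda  a
   12  babdbaaaddabaacabbdcbb$  $
   13  bb$babdbaaaddabaacabbdc  c
   14  bbdcbb$babdbaaaddabaaca  a
   15  bdbaaaddabaacabbdcbb$ba  a
   16  bdcbb$babdbaaaddabaacab  b
   17  cabbdcbb$babdbaaaddabaa  a
   18  cbb$babdbaaaddabaacabbd  d
   19  dabaacabbdcbb$babdbaaad  d
   20  dbaaaddabaacabbdcbb$bab  b
   21  dcbb$babdbaaaddabaacabb  b
   22  ddabaacabbdcbb$babdbaaa  a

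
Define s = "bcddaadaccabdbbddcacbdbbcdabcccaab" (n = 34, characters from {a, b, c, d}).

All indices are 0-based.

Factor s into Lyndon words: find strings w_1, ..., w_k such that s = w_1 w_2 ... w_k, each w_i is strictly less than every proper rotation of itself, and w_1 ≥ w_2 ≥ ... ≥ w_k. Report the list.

["bcdd", "aadaccabdbbddcacbdbbcdabccc", "aab"]

emit factor 1: 'bcdd' (i=0, period=4)
emit factor 2: 'aadaccabdbbddcacbdbbcdabccc' (i=4, period=27)
emit factor 3: 'aab' (i=31, period=3)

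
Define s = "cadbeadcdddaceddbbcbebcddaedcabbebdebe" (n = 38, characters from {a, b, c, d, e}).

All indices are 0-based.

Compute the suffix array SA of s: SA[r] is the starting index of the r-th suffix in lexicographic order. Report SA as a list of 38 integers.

[29, 11, 1, 5, 25, 16, 30, 17, 21, 33, 36, 3, 19, 31, 28, 0, 18, 22, 7, 12, 10, 24, 15, 2, 27, 6, 9, 23, 14, 8, 34, 37, 4, 20, 32, 35, 26, 13]

rank→(start, suffix):
  0 → (29, 'abbebdebe')
  1 → (11, 'aceddbbcbebcddaedcabbebdebe')
  2 → (1, 'adbeadcdddaceddbbcbebcddaedcabbebdebe')
  3 → (5, 'adcdddaceddbbcbebcddaedcabbebdebe')
  4 → (25, 'aedcabbebdebe')
  5 → (16, 'bbcbebcddaedcabbebdebe')
  6 → (30, 'bbebdebe')
  7 → (17, 'bcbebcddaedcabbebdebe')
  8 → (21, 'bcddaedcabbebdebe')
  9 → (33, 'bdebe')
  10 → (36, 'be')
  11 → (3, 'beadcdddaceddbbcbebcddaedcabbebdebe')
  12 → (19, 'bebcddaedcabbebdebe')
  13 → (31, 'bebdebe')
  14 → (28, 'cabbebdebe')
  15 → (0, 'cadbeadcdddaceddbbcbebcddaedcabbebdebe')
  16 → (18, 'cbebcddaedcabbebdebe')
  17 → (22, 'cddaedcabbebdebe')
  18 → (7, 'cdddaceddbbcbebcddaedcabbebdebe')
  19 → (12, 'ceddbbcbebcddaedcabbebdebe')
  20 → (10, 'daceddbbcbebcddaedcabbebdebe')
  21 → (24, 'daedcabbebdebe')
  22 → (15, 'dbbcbebcddaedcabbebdebe')
  23 → (2, 'dbeadcdddaceddbbcbebcddaedcabbebdebe')
  24 → (27, 'dcabbebdebe')
  25 → (6, 'dcdddaceddbbcbebcddaedcabbebdebe')
  26 → (9, 'ddaceddbbcbebcddaedcabbebdebe')
  27 → (23, 'ddaedcabbebdebe')
  28 → (14, 'ddbbcbebcddaedcabbebdebe')
  29 → (8, 'dddaceddbbcbebcddaedcabbebdebe')
  30 → (34, 'debe')
  31 → (37, 'e')
  32 → (4, 'eadcdddaceddbbcbebcddaedcabbebdebe')
  33 → (20, 'ebcddaedcabbebdebe')
  34 → (32, 'ebdebe')
  35 → (35, 'ebe')
  36 → (26, 'edcabbebdebe')
  37 → (13, 'eddbbcbebcddaedcabbebdebe')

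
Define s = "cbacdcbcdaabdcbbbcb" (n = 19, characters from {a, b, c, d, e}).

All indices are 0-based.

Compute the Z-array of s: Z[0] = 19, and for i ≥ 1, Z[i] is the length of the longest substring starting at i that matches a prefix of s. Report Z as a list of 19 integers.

Z[0]=19
i=1: i≥r, start 0; Z[1]=0
i=2: i≥r, start 0; Z[2]=0
i=3: i≥r, start 0; Z[3]=1 grow→box=[3,4)
i=4: i≥r, start 0; Z[4]=0
i=5: i≥r, start 0; Z[5]=2 grow→box=[5,7)
i=6: min(r-i=1, Z[1]=0)=0; Z[6]=0
i=7: i≥r, start 0; Z[7]=1 grow→box=[7,8)
i=8: i≥r, start 0; Z[8]=0
i=9: i≥r, start 0; Z[9]=0
i=10: i≥r, start 0; Z[10]=0
i=11: i≥r, start 0; Z[11]=0
i=12: i≥r, start 0; Z[12]=0
i=13: i≥r, start 0; Z[13]=2 grow→box=[13,15)
i=14: min(r-i=1, Z[1]=0)=0; Z[14]=0
i=15: i≥r, start 0; Z[15]=0
i=16: i≥r, start 0; Z[16]=0
i=17: i≥r, start 0; Z[17]=2 grow→box=[17,19)
i=18: min(r-i=1, Z[1]=0)=0; Z[18]=0

[19, 0, 0, 1, 0, 2, 0, 1, 0, 0, 0, 0, 0, 2, 0, 0, 0, 2, 0]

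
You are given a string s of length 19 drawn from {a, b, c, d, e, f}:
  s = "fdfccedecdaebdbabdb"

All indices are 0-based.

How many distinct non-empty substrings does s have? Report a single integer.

174

rank→(start, suffix):
  0 → (15, 'abdb')
  1 → (10, 'aebdbabdb')
  2 → (18, 'b')
  3 → (14, 'babdb')
  4 → (16, 'bdb')
  5 → (12, 'bdbabdb')
  6 → (3, 'ccedecdaebdbabdb')
  7 → (8, 'cdaebdbabdb')
  8 → (4, 'cedecdaebdbabdb')
  9 → (9, 'daebdbabdb')
  10 → (17, 'db')
  11 → (13, 'dbabdb')
  12 → (6, 'decdaebdbabdb')
  13 → (1, 'dfccedecdaebdbabdb')
  14 → (11, 'ebdbabdb')
  15 → (7, 'ecdaebdbabdb')
  16 → (5, 'edecdaebdbabdb')
  17 → (2, 'fccedecdaebdbabdb')
  18 → (0, 'fdfccedecdaebdbabdb')

SA = [15, 10, 18, 14, 16, 12, 3, 8, 4, 9, 17, 13, 6, 1, 11, 7, 5, 2, 0]
[i] adj suffixes → lcp
  [1] 15/10 → 1 ('a')
  [2] 10/18 → 0 ('')
  [3] 18/14 → 1 ('b')
  [4] 14/16 → 1 ('b')
  [5] 16/12 → 3 ('bdb')
  [6] 12/3 → 0 ('')
  [7] 3/8 → 1 ('c')
  [8] 8/4 → 1 ('c')
  [9] 4/9 → 0 ('')
  [10] 9/17 → 1 ('d')
  [11] 17/13 → 2 ('db')
  [12] 13/6 → 1 ('d')
  [13] 6/1 → 1 ('d')
  [14] 1/11 → 0 ('')
  [15] 11/7 → 1 ('e')
  [16] 7/5 → 1 ('e')
  [17] 5/2 → 0 ('')
  [18] 2/0 → 1 ('f')

n(n+1)/2 = 19·20/2 = 190
Σ LCP = 0 + 1 + 0 + 1 + 1 + 3 + 0 + 1 + 1 + 0 + 1 + 2 + 1 + 1 + 0 + 1 + 1 + 0 + 1 = 16
distinct = 190 − 16 = 174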